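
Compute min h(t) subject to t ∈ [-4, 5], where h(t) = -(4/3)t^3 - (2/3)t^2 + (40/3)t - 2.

The derivative is -4t^2 - (4/3)t + 40/3, which vanishes at t = -2 and t = 5/3.
Candidates: h(-4) = 58/3; h(-2) = -62/3; h(5/3) = 988/81; h(5) = -356/3.
So the minimum is h(5) = -356/3.

-356/3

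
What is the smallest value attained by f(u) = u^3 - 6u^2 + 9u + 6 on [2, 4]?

The derivative is 3u^2 - 12u + 9, whose only zero in [2, 4] is u = 3.
Compare values at every candidate in [2, 4]: f(2) = 8; f(3) = 6; f(4) = 10.
So the minimum is f(3) = 6.

6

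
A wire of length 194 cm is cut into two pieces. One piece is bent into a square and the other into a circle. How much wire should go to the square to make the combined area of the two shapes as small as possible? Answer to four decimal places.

108.6592

Let x be the length used for the square. Square side x/4; circle radius (194−x)/(2π).
A(x) = (x/4)² + π·((194−x)/(2π))² = x²/16 + (194−x)²/(4π) for 0 ≤ x ≤ 194. A'(x) = x/8 − (194−x)/(2π) = 0 gives x = 4·194/(π+4) ≈ 108.6592.
A'' = 1/8 + 1/(2π) > 0, so this gives the minimum combined area; x ≈ 108.6592 cm to the square.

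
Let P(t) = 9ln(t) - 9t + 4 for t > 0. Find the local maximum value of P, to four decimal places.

-5.0000

P'(t) = 9/t − 9 = 0 gives t = 1.
P''(t) = -9/t², which is negative for t > 0, so this is a local maximum.
P(1) = 9·ln(1) - 9 + 4 ≈ -5.0000.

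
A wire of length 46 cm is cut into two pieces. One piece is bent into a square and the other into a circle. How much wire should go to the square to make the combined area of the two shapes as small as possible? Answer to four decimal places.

25.7646

Let x be the length used for the square. Square side x/4; circle radius (46−x)/(2π).
A(x) = (x/4)² + π·((46−x)/(2π))² = x²/16 + (46−x)²/(4π) for 0 ≤ x ≤ 46. A'(x) = x/8 − (46−x)/(2π) = 0 gives x = 4·46/(π+4) ≈ 25.7646.
A'' = 1/8 + 1/(2π) > 0, so this gives the minimum combined area; x ≈ 25.7646 cm to the square.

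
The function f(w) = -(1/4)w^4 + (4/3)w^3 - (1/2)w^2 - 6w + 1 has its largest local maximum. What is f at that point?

59/12

Critical points: f'(w) = -w^3 + 4w^2 - w - 6 vanishes at w = -1, 2, 3.
f''(w) = -3w^2 + 8w - 1. f''(-1) = -12 < 0 ⇒ local maximum; f''(2) = 3 > 0 ⇒ local minimum; f''(3) = -4 < 0 ⇒ local maximum.
So the largest local maximum value is f(-1) = 59/12.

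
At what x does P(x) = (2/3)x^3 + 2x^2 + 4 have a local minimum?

0

P'(x) = 2x^2 + 4x = 0 at x = -2, 0.
Since P''(x) = 4x + 4, we get P''(-2) = -4 < 0 ⇒ local maximum; P''(0) = 4 > 0 ⇒ local minimum.
The local minimum is P(0) = 4.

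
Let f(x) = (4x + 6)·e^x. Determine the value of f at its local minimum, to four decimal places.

By the product rule, f'(x) = (4x + 10)·e^x. Since e^x > 0, the only critical point is x = -5/2.
f''(-5/2) has the same sign as 4 > 0, so this is a local minimum.
f(-5/2) = (-4)·e^(-5/2) ≈ -0.3283.

-0.3283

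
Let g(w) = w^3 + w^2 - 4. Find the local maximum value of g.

-104/27

Critical points: g'(w) = 3w^2 + 2w vanishes at w = -2/3, 0.
Since g''(w) = 6w + 2, we get g''(-2/3) = -2 < 0 ⇒ local maximum; g''(0) = 2 > 0 ⇒ local minimum.
The local maximum is g(-2/3) = -104/27.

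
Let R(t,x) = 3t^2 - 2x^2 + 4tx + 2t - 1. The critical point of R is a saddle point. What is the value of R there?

∂R/∂t = 6t + 4x + 2 = 0 and ∂R/∂x = 4t - 4x = 0, so (t, x) = (-1/5, -1/5).
The Hessian has R_{tt} = 6, R_{xx} = -4, R_{tx} = 4, giving D = -40 < 0, so the point is a saddle point.
R(-1/5, -1/5) = -6/5.

-6/5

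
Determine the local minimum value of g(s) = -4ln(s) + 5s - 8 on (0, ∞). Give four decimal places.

g'(s) = -4/s + 5 = 0 gives s = 4/5.
g''(s) = 4/s², which is positive for s > 0, so this is a local minimum.
g(4/5) = -4·ln(4/5) + 4 - 8 ≈ -3.1074.

-3.1074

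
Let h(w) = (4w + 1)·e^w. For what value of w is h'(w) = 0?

h'(w) = 4·e^w + (4w + 1)·1·e^w = (4w + 5)·e^w. Since e^w > 0, the only critical point is w = -5/4.
h''(-5/4) has the same sign as 4 > 0, so this is a local minimum.
h(-5/4) = (-4)·e^(-5/4) ≈ -1.1460.

-5/4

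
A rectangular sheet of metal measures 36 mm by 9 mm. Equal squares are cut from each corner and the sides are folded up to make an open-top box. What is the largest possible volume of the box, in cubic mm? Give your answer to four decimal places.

With cut size x, the volume is V(x) = x(36 − 2x)(9 − 2x) for 0 < x < 4.5.
V'(x) = 12x^2 − 180x + 324. Setting V'(x) = 0 gives x ≈ 2.0917 (the root in (0, 4.5)).
V''(x) = 24x − 180 is negative there, so this is the maximum; V ≈ 320.5485.

320.5485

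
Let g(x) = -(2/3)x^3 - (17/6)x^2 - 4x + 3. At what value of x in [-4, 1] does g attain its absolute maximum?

Differentiating, g'(x) = -2x^2 - (17/3)x - 4; which vanishes at x = -3/2 and x = -4/3.
Compare values at every candidate in [-4, 1]: g(-4) = 49/3,  g(-3/2) = 39/8,  g(-4/3) = 395/81,  g(1) = -9/2.
The maximum over the interval is 49/3, attained at x = -4.

-4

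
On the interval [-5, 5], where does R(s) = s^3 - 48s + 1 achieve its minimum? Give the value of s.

Differentiating, R'(s) = 3s^2 - 48; which vanishes at s = -4 and s = 4.
Compare values at every candidate in [-5, 5]: R(-5) = 116,  R(-4) = 129,  R(4) = -127,  R(5) = -114.
The minimum over the interval is -127, attained at s = 4.

4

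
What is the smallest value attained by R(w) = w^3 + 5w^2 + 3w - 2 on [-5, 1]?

-17

The derivative is 3w^2 + 10w + 3, which vanishes at w = -3 and w = -1/3.
Evaluating at the critical points and endpoints: R(-5) = -17,  R(-3) = 7,  R(-1/3) = -67/27,  R(1) = 7.
Hence the absolute minimum is -17 at w = -5.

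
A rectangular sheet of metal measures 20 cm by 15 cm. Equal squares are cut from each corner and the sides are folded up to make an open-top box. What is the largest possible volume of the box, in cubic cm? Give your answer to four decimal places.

379.0378

With cut size x, the volume is V(x) = x(20 − 2x)(15 − 2x) for 0 < x < 7.5.
V'(x) = 12x^2 − 140x + 300. Setting V'(x) = 0 gives x ≈ 2.8287 (the root in (0, 7.5)).
V''(x) = 24x − 140 is negative there, so this is the maximum; V ≈ 379.0378.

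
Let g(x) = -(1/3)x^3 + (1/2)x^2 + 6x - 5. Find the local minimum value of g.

g'(x) = -x^2 + x + 6 = 0 at x = -2, 3.
g''(x) = -2x + 1. g''(-2) = 5 > 0 ⇒ local minimum; g''(3) = -5 < 0 ⇒ local maximum.
So the local minimum value is g(-2) = -37/3.

-37/3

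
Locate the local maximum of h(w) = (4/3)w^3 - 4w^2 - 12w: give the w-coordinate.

h'(w) = 4w^2 - 8w - 12. Setting h'(w) = 0 gives w ∈ {-1, 3}.
Second-derivative test with h''(w) = 8w - 8: h''(-1) = -16 < 0 ⇒ local maximum; h''(3) = 16 > 0 ⇒ local minimum.
The local maximum is h(-1) = 20/3.

-1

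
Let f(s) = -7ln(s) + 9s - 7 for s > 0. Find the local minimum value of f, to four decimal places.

f'(s) = -7/s + 9 = 0 gives s = 7/9.
f''(s) = 7/s², which is positive for s > 0, so this is a local minimum.
f(7/9) = -7·ln(7/9) + 7 - 7 ≈ 1.7592.

1.7592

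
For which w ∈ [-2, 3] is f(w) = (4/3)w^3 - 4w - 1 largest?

The derivative is 4w^2 - 4, which vanishes at w = -1 and w = 1.
Compare values at every candidate in [-2, 3]: f(-2) = -11/3; f(-1) = 5/3; f(1) = -11/3; f(3) = 23.
The maximum over the interval is 23, attained at w = 3.

3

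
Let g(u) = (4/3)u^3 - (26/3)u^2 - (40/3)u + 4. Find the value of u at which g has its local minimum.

Critical points: g'(u) = 4u^2 - (52/3)u - 40/3 vanishes at u = -2/3, 5.
g''(u) = 8u - 52/3. g''(-2/3) = -68/3 < 0 ⇒ local maximum; g''(5) = 68/3 > 0 ⇒ local minimum.
The local minimum is g(5) = -338/3.

5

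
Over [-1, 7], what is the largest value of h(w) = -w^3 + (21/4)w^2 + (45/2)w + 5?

495/4

The derivative is -3w^2 + (21/2)w + 45/2, whose only zero in [-1, 7] is w = 5.
Compare values at every candidate in [-1, 7]: h(-1) = -45/4; h(5) = 495/4; h(7) = 307/4.
So the maximum is h(5) = 495/4.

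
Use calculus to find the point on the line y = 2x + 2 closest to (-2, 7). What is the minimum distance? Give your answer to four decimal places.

4.0249

Minimize D(x)^2 = (x + 2)^2 + (2x - 5)^2.
d/dx[D^2] = 2(x + 2) + 2·2·(2x - 5) = 0 ⇒ x = 8/5.
Then y = 26/5 and the distance is √(81/5) ≈ 4.0249.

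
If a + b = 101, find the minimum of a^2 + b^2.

10201/2

With a + b = 101, a^2 + b^2 = a^2 + (101 − a)^2.
The derivative 2a − 2(101 − a) = 4a − 202 vanishes at a = 101/2; second derivative 4 > 0, a minimum.
The minimum is 2·(101/2)^2 = 10201/2.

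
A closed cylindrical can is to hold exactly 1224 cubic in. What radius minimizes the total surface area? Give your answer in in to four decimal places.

5.7970

With radius r and height h, πr²h = 1224 so h = 1224/(πr²), and S(r) = 2πr² + 2πrh = 2πr² + 2·1224/r.
S'(r) = 4πr − 2·1224/r² = 0 ⇒ r³ = 1224/(2π), so r ≈ 5.7970 and h = 2r ≈ 11.5939.
S''(r) = 4π + 4·1224/r³ > 0, so this is the minimum; S ≈ 633.4351.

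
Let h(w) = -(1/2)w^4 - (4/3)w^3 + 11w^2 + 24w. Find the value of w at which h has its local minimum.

-1

Critical points: h'(w) = -2w^3 - 4w^2 + 22w + 24 vanishes at w = -4, -1, 3.
Second-derivative test with h''(w) = -6w^2 - 8w + 22: h''(-4) = -42 < 0 ⇒ local maximum; h''(-1) = 24 > 0 ⇒ local minimum; h''(3) = -56 < 0 ⇒ local maximum.
So the local minimum value is h(-1) = -73/6.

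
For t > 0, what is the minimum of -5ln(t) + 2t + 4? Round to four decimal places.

P'(t) = -5/t + 2 = 0 gives t = 5/2.
P''(t) = 5/t², which is positive for t > 0, so this is a local minimum.
P(5/2) = -5·ln(5/2) + 5 + 4 ≈ 4.4185.

4.4185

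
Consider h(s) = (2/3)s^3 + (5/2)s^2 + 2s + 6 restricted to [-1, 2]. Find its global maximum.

76/3

h'(s) = 2s^2 + 5s + 2, whose only zero in [-1, 2] is s = -1/2.
Evaluating at the critical points and endpoints: h(-1) = 35/6, h(-1/2) = 133/24, h(2) = 76/3.
Hence the absolute maximum is 76/3 at s = 2.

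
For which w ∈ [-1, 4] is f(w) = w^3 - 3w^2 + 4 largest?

4

The derivative is 3w^2 - 6w, which vanishes at w = 0 and w = 2.
Candidates: f(-1) = 0,  f(0) = 4,  f(2) = 0,  f(4) = 20.
Hence the absolute maximum is 20 at w = 4.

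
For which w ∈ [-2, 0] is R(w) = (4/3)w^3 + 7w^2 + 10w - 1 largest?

R'(w) = 4w^2 + 14w + 10, whose only zero in [-2, 0] is w = -1.
Evaluating at the critical points and endpoints: R(-2) = -11/3,  R(-1) = -16/3,  R(0) = -1.
Hence the absolute maximum is -1 at w = 0.

0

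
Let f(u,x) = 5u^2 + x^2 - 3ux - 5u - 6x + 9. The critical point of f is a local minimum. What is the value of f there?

-196/11

∂f/∂u = 10u - 3x - 5 = 0 and ∂f/∂x = -3u + 2x - 6 = 0, so (u, x) = (28/11, 75/11).
The Hessian has f_{uu} = 10, f_{xx} = 2, f_{ux} = -3, giving D = 11 > 0 with f_{uu} > 0, so the point is a local minimum.
f(28/11, 75/11) = -196/11.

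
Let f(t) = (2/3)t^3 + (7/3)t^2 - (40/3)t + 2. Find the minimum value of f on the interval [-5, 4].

Differentiating, f'(t) = 2t^2 + (14/3)t - 40/3; which vanishes at t = -4 and t = 5/3.
Evaluating at the critical points and endpoints: f(-5) = 131/3; f(-4) = 50; f(5/3) = -863/81; f(4) = 86/3.
The minimum over the interval is -863/81, attained at t = 5/3.

-863/81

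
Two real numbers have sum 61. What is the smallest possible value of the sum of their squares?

With a + b = 61, a^2 + b^2 = a^2 + (61 − a)^2.
The derivative 2a − 2(61 − a) = 4a − 122 vanishes at a = 61/2; second derivative 4 > 0, a minimum.
The minimum is 2·(61/2)^2 = 3721/2.

3721/2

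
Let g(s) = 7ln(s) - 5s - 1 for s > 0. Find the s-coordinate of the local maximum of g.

g'(s) = 7/s − 5 = 0 gives s = 7/5.
g''(s) = -7/s², which is negative for s > 0, so this is a local maximum.
g(7/5) = 7·ln(7/5) - 7 - 1 ≈ -5.6447.

7/5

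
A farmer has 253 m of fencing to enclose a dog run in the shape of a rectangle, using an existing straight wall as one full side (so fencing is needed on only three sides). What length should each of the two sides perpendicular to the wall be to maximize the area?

Let the sides perpendicular to the wall have length x and the parallel side y, so 2x + y = 253 and the area is A = xy = x(253 − 2x).
A'(x) = 253 − 4x = 0 gives x = 253/4, and A''(x) = −4 < 0 confirms a maximum.
Then y = 253 − 2·253/4 = 253/2 and A = 64009/8.

253/4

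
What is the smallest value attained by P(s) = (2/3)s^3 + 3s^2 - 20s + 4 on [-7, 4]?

Differentiating, P'(s) = 2s^2 + 6s - 20; which vanishes at s = -5 and s = 2.
Compare values at every candidate in [-7, 4]: P(-7) = 187/3,  P(-5) = 287/3,  P(2) = -56/3,  P(4) = 44/3.
Hence the absolute minimum is -56/3 at s = 2.

-56/3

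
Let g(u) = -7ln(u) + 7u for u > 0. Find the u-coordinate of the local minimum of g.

1

g'(u) = -7/u + 7 = 0 gives u = 1.
g''(u) = 7/u², which is positive for u > 0, so this is a local minimum.
g(1) = -7·ln(1) + 7 ≈ 7.0000.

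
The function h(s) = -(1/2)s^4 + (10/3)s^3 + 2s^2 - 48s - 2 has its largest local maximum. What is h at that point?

Critical points: h'(s) = -2s^3 + 10s^2 + 4s - 48 vanishes at s = -2, 3, 4.
Second-derivative test with h''(s) = -6s^2 + 20s + 4: h''(-2) = -60 < 0 ⇒ local maximum; h''(3) = 10 > 0 ⇒ local minimum; h''(4) = -12 < 0 ⇒ local maximum.
The largest local maximum is h(-2) = 202/3.

202/3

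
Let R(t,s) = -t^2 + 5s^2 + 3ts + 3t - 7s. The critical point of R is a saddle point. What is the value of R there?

59/29

∂R/∂t = -2t + 3s + 3 = 0 and ∂R/∂s = 3t + 10s - 7 = 0, so (t, s) = (51/29, 5/29).
The Hessian has R_{tt} = -2, R_{ss} = 10, R_{ts} = 3, giving D = -29 < 0, so the point is a saddle point.
R(51/29, 5/29) = 59/29.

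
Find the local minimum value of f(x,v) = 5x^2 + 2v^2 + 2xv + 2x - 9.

∂f/∂x = 10x + 2v + 2 = 0 and ∂f/∂v = 2x + 4v = 0, so (x, v) = (-2/9, 1/9).
The Hessian has f_{xx} = 10, f_{vv} = 4, f_{xv} = 2, giving D = 36 > 0 with f_{xx} > 0, so the point is a local minimum.
f(-2/9, 1/9) = -83/9.

-83/9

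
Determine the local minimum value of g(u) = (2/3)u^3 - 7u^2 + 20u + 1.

28/3

Critical points: g'(u) = 2u^2 - 14u + 20 vanishes at u = 2, 5.
g''(u) = 4u - 14. g''(2) = -6 < 0 ⇒ local maximum; g''(5) = 6 > 0 ⇒ local minimum.
The local minimum is g(5) = 28/3.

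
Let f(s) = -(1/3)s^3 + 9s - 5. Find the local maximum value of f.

f'(s) = -s^2 + 9. Setting f'(s) = 0 gives s ∈ {-3, 3}.
f''(s) = -2s. f''(-3) = 6 > 0 ⇒ local minimum; f''(3) = -6 < 0 ⇒ local maximum.
Thus f has its local maximum at s = 3, with value 13.

13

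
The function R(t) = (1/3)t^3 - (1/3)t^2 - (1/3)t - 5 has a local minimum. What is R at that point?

Critical points: R'(t) = t^2 - (2/3)t - 1/3 vanishes at t = -1/3, 1.
R''(t) = 2t - 2/3. R''(-1/3) = -4/3 < 0 ⇒ local maximum; R''(1) = 4/3 > 0 ⇒ local minimum.
So the local minimum value is R(1) = -16/3.

-16/3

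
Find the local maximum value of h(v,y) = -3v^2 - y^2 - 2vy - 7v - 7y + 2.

57/4

∂h/∂v = -6v - 2y - 7 = 0 and ∂h/∂y = -2v - 2y - 7 = 0, so (v, y) = (0, -7/2).
The Hessian has h_{vv} = -6, h_{yy} = -2, h_{vy} = -2, giving D = 8 > 0 with h_{vv} < 0, so the point is a local maximum.
h(0, -7/2) = 57/4.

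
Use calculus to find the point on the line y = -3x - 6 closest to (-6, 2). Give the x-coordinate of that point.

-3

Minimize D(x)^2 = (x + 6)^2 + (-3x - 8)^2.
d/dx[D^2] = 2(x + 6) + 2·(-3)·(-3x - 8) = 0 ⇒ x = -3.
Then y = 3 and the distance is √(10) ≈ 3.1623.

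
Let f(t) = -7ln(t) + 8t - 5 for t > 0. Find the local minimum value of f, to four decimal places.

2.9347

f'(t) = -7/t + 8 = 0 gives t = 7/8.
f''(t) = 7/t², which is positive for t > 0, so this is a local minimum.
f(7/8) = -7·ln(7/8) + 7 - 5 ≈ 2.9347.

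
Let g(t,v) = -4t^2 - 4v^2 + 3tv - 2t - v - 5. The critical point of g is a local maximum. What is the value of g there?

-249/55

∂g/∂t = -8t + 3v - 2 = 0 and ∂g/∂v = 3t - 8v - 1 = 0, so (t, v) = (-19/55, -14/55).
The Hessian has g_{tt} = -8, g_{vv} = -8, g_{tv} = 3, giving D = 55 > 0 with g_{tt} < 0, so the point is a local maximum.
g(-19/55, -14/55) = -249/55.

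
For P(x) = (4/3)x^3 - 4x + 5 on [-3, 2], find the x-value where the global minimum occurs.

Differentiating, P'(x) = 4x^2 - 4; which vanishes at x = -1 and x = 1.
Compare values at every candidate in [-3, 2]: P(-3) = -19,  P(-1) = 23/3,  P(1) = 7/3,  P(2) = 23/3.
The minimum over the interval is -19, attained at x = -3.

-3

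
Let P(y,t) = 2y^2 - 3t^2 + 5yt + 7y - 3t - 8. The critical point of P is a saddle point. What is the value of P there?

-416/49

∂P/∂y = 4y + 5t + 7 = 0 and ∂P/∂t = 5y - 6t - 3 = 0, so (y, t) = (-27/49, -47/49).
The Hessian has P_{yy} = 4, P_{tt} = -6, P_{yt} = 5, giving D = -49 < 0, so the point is a saddle point.
P(-27/49, -47/49) = -416/49.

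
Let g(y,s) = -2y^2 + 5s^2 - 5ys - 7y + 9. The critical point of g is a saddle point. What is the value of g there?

166/13

∂g/∂y = -4y - 5s - 7 = 0 and ∂g/∂s = -5y + 10s = 0, so (y, s) = (-14/13, -7/13).
The Hessian has g_{yy} = -4, g_{ss} = 10, g_{ys} = -5, giving D = -65 < 0, so the point is a saddle point.
g(-14/13, -7/13) = 166/13.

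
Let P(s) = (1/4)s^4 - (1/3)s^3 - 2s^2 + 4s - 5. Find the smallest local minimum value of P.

P'(s) = s^3 - s^2 - 4s + 4. Setting P'(s) = 0 gives s ∈ {-2, 1, 2}.
Second-derivative test with P''(s) = 3s^2 - 2s - 4: P''(-2) = 12 > 0 ⇒ local minimum; P''(1) = -3 < 0 ⇒ local maximum; P''(2) = 4 > 0 ⇒ local minimum.
Thus P has its smallest local minimum at s = -2, with value -43/3.

-43/3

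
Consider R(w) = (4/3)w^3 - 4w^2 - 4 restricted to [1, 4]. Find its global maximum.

52/3

Differentiating, R'(w) = 4w^2 - 8w; whose only zero in [1, 4] is w = 2.
Compare values at every candidate in [1, 4]: R(1) = -20/3,  R(2) = -28/3,  R(4) = 52/3.
So the maximum is R(4) = 52/3.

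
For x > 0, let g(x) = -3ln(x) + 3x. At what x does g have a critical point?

1

g'(x) = -3/x + 3 = 0 gives x = 1.
g''(x) = 3/x², which is positive for x > 0, so this is a local minimum.
g(1) = -3·ln(1) + 3 ≈ 3.0000.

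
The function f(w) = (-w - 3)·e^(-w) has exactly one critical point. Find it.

-2

By the product rule, f'(w) = (w + 2)·e^(-w). Since e^(-w) > 0, the only critical point is w = -2.
f''(-2) has the same sign as 1 > 0, so this is a local minimum.
f(-2) = (-1)·e^(2) ≈ -7.3891.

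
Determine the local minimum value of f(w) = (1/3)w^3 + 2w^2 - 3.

-3

f'(w) = w^2 + 4w. Setting f'(w) = 0 gives w ∈ {-4, 0}.
Second-derivative test with f''(w) = 2w + 4: f''(-4) = -4 < 0 ⇒ local maximum; f''(0) = 4 > 0 ⇒ local minimum.
So the local minimum value is f(0) = -3.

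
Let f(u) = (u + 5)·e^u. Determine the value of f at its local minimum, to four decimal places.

f'(u) = 1·e^u + (u + 5)·1·e^u = (u + 6)·e^u. Since e^u > 0, the only critical point is u = -6.
f''(-6) has the same sign as 1 > 0, so this is a local minimum.
f(-6) = (-1)·e^(-6) ≈ -0.0025.

-0.0025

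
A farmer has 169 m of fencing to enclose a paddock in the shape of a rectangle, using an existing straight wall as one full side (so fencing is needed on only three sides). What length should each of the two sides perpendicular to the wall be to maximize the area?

169/4

Let the sides perpendicular to the wall have length x and the parallel side y, so 2x + y = 169 and the area is A = xy = x(169 − 2x).
A'(x) = 169 − 4x = 0 gives x = 169/4, and A''(x) = −4 < 0 confirms a maximum.
Then y = 169 − 2·169/4 = 169/2 and A = 28561/8.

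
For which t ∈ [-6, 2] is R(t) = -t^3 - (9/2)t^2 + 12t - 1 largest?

1

R'(t) = -3t^2 - 9t + 12, which vanishes at t = -4 and t = 1.
Candidates: R(-6) = -19, R(-4) = -57, R(1) = 11/2, R(2) = -3.
So the maximum is R(1) = 11/2.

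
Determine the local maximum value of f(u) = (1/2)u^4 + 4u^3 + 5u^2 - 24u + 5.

f'(u) = 2u^3 + 12u^2 + 10u - 24 = 0 at u = -4, -3, 1.
f''(u) = 6u^2 + 24u + 10. f''(-4) = 10 > 0 ⇒ local minimum; f''(-3) = -8 < 0 ⇒ local maximum; f''(1) = 40 > 0 ⇒ local minimum.
Thus f has its local maximum at u = -3, with value 109/2.

109/2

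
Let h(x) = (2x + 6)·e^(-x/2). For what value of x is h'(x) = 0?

-1

h'(x) = 2·e^(-x/2) + (2x + 6)·(-1/2)·e^(-x/2) = (-x - 1)·e^(-x/2). Since e^(-x/2) > 0, the only critical point is x = -1.
h''(-1) has the same sign as -1 < 0, so this is a local maximum.
h(-1) = (4)·e^(1/2) ≈ 6.5949.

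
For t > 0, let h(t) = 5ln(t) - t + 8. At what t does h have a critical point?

5

h'(t) = 5/t − 1 = 0 gives t = 5.
h''(t) = -5/t², which is negative for t > 0, so this is a local maximum.
h(5) = 5·ln(5) - 5 + 8 ≈ 11.0472.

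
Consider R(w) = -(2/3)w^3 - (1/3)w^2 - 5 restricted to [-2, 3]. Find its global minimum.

R'(w) = -2w^2 - (2/3)w, which vanishes at w = -1/3 and w = 0.
Candidates: R(-2) = -1,  R(-1/3) = -406/81,  R(0) = -5,  R(3) = -26.
So the minimum is R(3) = -26.

-26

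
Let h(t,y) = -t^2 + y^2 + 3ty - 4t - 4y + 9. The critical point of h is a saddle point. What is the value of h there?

∂h/∂t = -2t + 3y - 4 = 0 and ∂h/∂y = 3t + 2y - 4 = 0, so (t, y) = (4/13, 20/13).
The Hessian has h_{tt} = -2, h_{yy} = 2, h_{ty} = 3, giving D = -13 < 0, so the point is a saddle point.
h(4/13, 20/13) = 69/13.

69/13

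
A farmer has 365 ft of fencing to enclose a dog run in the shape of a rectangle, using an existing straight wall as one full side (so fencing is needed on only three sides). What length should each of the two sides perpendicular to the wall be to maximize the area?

Let the sides perpendicular to the wall have length x and the parallel side y, so 2x + y = 365 and the area is A = xy = x(365 − 2x).
A'(x) = 365 − 4x = 0 gives x = 365/4, and A''(x) = −4 < 0 confirms a maximum.
Then y = 365 − 2·365/4 = 365/2 and A = 133225/8.

365/4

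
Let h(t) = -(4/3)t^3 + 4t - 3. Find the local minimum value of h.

-17/3

h'(t) = -4t^2 + 4. Setting h'(t) = 0 gives t ∈ {-1, 1}.
Second-derivative test with h''(t) = -8t: h''(-1) = 8 > 0 ⇒ local minimum; h''(1) = -8 < 0 ⇒ local maximum.
Thus h has its local minimum at t = -1, with value -17/3.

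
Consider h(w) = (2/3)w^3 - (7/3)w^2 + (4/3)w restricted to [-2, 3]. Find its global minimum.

The derivative is 2w^2 - (14/3)w + 4/3, which vanishes at w = 1/3 and w = 2.
Candidates: h(-2) = -52/3; h(1/3) = 17/81; h(2) = -4/3; h(3) = 1.
Hence the absolute minimum is -52/3 at w = -2.

-52/3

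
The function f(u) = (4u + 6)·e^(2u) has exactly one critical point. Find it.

-2

By the product rule, f'(u) = (8u + 16)·e^(2u). Since e^(2u) > 0, the only critical point is u = -2.
f''(-2) has the same sign as 8 > 0, so this is a local minimum.
f(-2) = (-2)·e^(-4) ≈ -0.0366.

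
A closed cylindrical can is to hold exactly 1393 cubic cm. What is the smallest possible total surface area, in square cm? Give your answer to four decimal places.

690.4761

With radius r and height h, πr²h = 1393 so h = 1393/(πr²), and S(r) = 2πr² + 2πrh = 2πr² + 2·1393/r.
S'(r) = 4πr − 2·1393/r² = 0 ⇒ r³ = 1393/(2π), so r ≈ 6.0523 and h = 2r ≈ 12.1047.
S''(r) = 4π + 4·1393/r³ > 0, so this is the minimum; S ≈ 690.4761.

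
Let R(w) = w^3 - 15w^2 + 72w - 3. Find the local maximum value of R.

R'(w) = 3w^2 - 30w + 72. Setting R'(w) = 0 gives w ∈ {4, 6}.
Second-derivative test with R''(w) = 6w - 30: R''(4) = -6 < 0 ⇒ local maximum; R''(6) = 6 > 0 ⇒ local minimum.
So the local maximum value is R(4) = 109.

109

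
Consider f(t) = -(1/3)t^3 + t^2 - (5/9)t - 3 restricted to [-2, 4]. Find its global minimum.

The derivative is -t^2 + 2t - 5/9, which vanishes at t = 1/3 and t = 5/3.
Evaluating at the critical points and endpoints: f(-2) = 43/9, f(1/3) = -250/81, f(5/3) = -218/81, f(4) = -95/9.
Hence the absolute minimum is -95/9 at t = 4.

-95/9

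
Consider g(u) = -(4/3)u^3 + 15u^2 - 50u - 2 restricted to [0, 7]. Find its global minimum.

-223/3

g'(u) = -4u^2 + 30u - 50, which vanishes at u = 5/2 and u = 5.
Compare values at every candidate in [0, 7]: g(0) = -2; g(5/2) = -649/12; g(5) = -131/3; g(7) = -223/3.
The minimum over the interval is -223/3, attained at u = 7.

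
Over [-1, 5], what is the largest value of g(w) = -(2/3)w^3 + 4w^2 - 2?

Differentiating, g'(w) = -2w^2 + 8w; which vanishes at w = 0 and w = 4.
Compare values at every candidate in [-1, 5]: g(-1) = 8/3, g(0) = -2, g(4) = 58/3, g(5) = 44/3.
The maximum over the interval is 58/3, attained at w = 4.

58/3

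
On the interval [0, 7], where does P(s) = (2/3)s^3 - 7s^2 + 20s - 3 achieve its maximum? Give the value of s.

7

Differentiating, P'(s) = 2s^2 - 14s + 20; which vanishes at s = 2 and s = 5.
Candidates: P(0) = -3; P(2) = 43/3; P(5) = 16/3; P(7) = 68/3.
So the maximum is P(7) = 68/3.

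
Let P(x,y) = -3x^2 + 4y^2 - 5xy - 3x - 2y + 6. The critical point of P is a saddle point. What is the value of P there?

∂P/∂x = -6x - 5y - 3 = 0 and ∂P/∂y = -5x + 8y - 2 = 0, so (x, y) = (-34/73, -3/73).
The Hessian has P_{xx} = -6, P_{yy} = 8, P_{xy} = -5, giving D = -73 < 0, so the point is a saddle point.
P(-34/73, -3/73) = 492/73.

492/73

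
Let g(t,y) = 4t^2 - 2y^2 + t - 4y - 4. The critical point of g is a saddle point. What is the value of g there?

∂g/∂t = 8t + 1 = 0 and ∂g/∂y = -4y - 4 = 0, so (t, y) = (-1/8, -1).
The Hessian has g_{tt} = 8, g_{yy} = -4, g_{ty} = 0, giving D = -32 < 0, so the point is a saddle point.
g(-1/8, -1) = -33/16.

-33/16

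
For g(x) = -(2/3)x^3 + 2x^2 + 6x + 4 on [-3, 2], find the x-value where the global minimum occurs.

g'(x) = -2x^2 + 4x + 6, whose only zero in [-3, 2] is x = -1.
Candidates: g(-3) = 22; g(-1) = 2/3; g(2) = 56/3.
The minimum over the interval is 2/3, attained at x = -1.

-1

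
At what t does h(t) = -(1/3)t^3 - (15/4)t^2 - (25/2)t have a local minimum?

-5

Critical points: h'(t) = -t^2 - (15/2)t - 25/2 vanishes at t = -5, -5/2.
Second-derivative test with h''(t) = -2t - 15/2: h''(-5) = 5/2 > 0 ⇒ local minimum; h''(-5/2) = -5/2 < 0 ⇒ local maximum.
The local minimum is h(-5) = 125/12.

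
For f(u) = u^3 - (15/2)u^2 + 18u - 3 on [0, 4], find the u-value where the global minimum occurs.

The derivative is 3u^2 - 15u + 18, which vanishes at u = 2 and u = 3.
Compare values at every candidate in [0, 4]: f(0) = -3, f(2) = 11, f(3) = 21/2, f(4) = 13.
The minimum over the interval is -3, attained at u = 0.

0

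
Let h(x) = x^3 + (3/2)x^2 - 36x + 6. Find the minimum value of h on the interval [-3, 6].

-123/2

The derivative is 3x^2 + 3x - 36, whose only zero in [-3, 6] is x = 3.
Compare values at every candidate in [-3, 6]: h(-3) = 201/2, h(3) = -123/2, h(6) = 60.
So the minimum is h(3) = -123/2.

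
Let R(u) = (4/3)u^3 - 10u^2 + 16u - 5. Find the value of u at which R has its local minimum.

Critical points: R'(u) = 4u^2 - 20u + 16 vanishes at u = 1, 4.
Since R''(u) = 8u - 20, we get R''(1) = -12 < 0 ⇒ local maximum; R''(4) = 12 > 0 ⇒ local minimum.
Thus R has its local minimum at u = 4, with value -47/3.

4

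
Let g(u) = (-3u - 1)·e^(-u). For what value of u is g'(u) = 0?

g'(u) = (-3)·e^(-u) + (-3u - 1)·(-1)·e^(-u) = (3u - 2)·e^(-u). Since e^(-u) > 0, the only critical point is u = 2/3.
g''(2/3) has the same sign as 3 > 0, so this is a local minimum.
g(2/3) = (-3)·e^(-2/3) ≈ -1.5403.

2/3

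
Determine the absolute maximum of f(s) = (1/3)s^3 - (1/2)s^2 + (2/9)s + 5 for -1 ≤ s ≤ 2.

Differentiating, f'(s) = s^2 - s + 2/9; which vanishes at s = 1/3 and s = 2/3.
Compare values at every candidate in [-1, 2]: f(-1) = 71/18, f(1/3) = 815/162, f(2/3) = 407/81, f(2) = 55/9.
The maximum over the interval is 55/9, attained at s = 2.

55/9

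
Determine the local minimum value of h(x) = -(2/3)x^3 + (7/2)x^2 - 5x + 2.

-1/6

h'(x) = -2x^2 + 7x - 5. Setting h'(x) = 0 gives x ∈ {1, 5/2}.
Second-derivative test with h''(x) = -4x + 7: h''(1) = 3 > 0 ⇒ local minimum; h''(5/2) = -3 < 0 ⇒ local maximum.
So the local minimum value is h(1) = -1/6.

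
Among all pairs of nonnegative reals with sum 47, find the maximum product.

With x + y = 47, the product is P(x) = x(47 − x).
P'(x) = 47 − 2x = 0 gives x = 47/2; P'' = −2 < 0, so this is the maximum.
P = 47/2·47/2 = 2209/4.

2209/4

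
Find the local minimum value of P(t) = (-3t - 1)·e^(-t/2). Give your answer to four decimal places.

P'(t) = (-3)·e^(-t/2) + (-3t - 1)·(-1/2)·e^(-t/2) = ((3/2)t - 5/2)·e^(-t/2). Since e^(-t/2) > 0, the only critical point is t = 5/3.
P''(5/3) has the same sign as 3/2 > 0, so this is a local minimum.
P(5/3) = (-6)·e^(-5/6) ≈ -2.6076.

-2.6076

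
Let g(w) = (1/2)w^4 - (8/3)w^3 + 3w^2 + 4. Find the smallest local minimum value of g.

g'(w) = 2w^3 - 8w^2 + 6w. Setting g'(w) = 0 gives w ∈ {0, 1, 3}.
g''(w) = 6w^2 - 16w + 6. g''(0) = 6 > 0 ⇒ local minimum; g''(1) = -4 < 0 ⇒ local maximum; g''(3) = 12 > 0 ⇒ local minimum.
So the smallest local minimum value is g(3) = -1/2.

-1/2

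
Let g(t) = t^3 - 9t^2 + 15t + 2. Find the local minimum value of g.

Critical points: g'(t) = 3t^2 - 18t + 15 vanishes at t = 1, 5.
g''(t) = 6t - 18. g''(1) = -12 < 0 ⇒ local maximum; g''(5) = 12 > 0 ⇒ local minimum.
The local minimum is g(5) = -23.

-23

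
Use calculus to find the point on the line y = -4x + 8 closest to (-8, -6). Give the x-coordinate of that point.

Minimize D(x)^2 = (x + 8)^2 + (-4x + 14)^2.
d/dx[D^2] = 2(x + 8) + 2·(-4)·(-4x + 14) = 0 ⇒ x = 48/17.
Then y = -56/17 and the distance is √(2116/17) ≈ 11.1566.

48/17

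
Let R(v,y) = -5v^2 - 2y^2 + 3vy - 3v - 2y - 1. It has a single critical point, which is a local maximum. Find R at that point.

25/31

∂R/∂v = -10v + 3y - 3 = 0 and ∂R/∂y = 3v - 4y - 2 = 0, so (v, y) = (-18/31, -29/31).
The Hessian has R_{vv} = -10, R_{yy} = -4, R_{vy} = 3, giving D = 31 > 0 with R_{vv} < 0, so the point is a local maximum.
R(-18/31, -29/31) = 25/31.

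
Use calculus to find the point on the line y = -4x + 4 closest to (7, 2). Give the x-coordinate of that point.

Minimize D(x)^2 = (x - 7)^2 + (-4x + 2)^2.
d/dx[D^2] = 2(x - 7) + 2·(-4)·(-4x + 2) = 0 ⇒ x = 15/17.
Then y = 8/17 and the distance is √(676/17) ≈ 6.3059.

15/17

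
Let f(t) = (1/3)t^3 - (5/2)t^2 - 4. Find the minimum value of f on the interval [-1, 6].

f'(t) = t^2 - 5t, which vanishes at t = 0 and t = 5.
Candidates: f(-1) = -41/6,  f(0) = -4,  f(5) = -149/6,  f(6) = -22.
The minimum over the interval is -149/6, attained at t = 5.

-149/6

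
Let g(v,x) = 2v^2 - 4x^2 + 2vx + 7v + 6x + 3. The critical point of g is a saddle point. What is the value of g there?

∂g/∂v = 4v + 2x + 7 = 0 and ∂g/∂x = 2v - 8x + 6 = 0, so (v, x) = (-17/9, 5/18).
The Hessian has g_{vv} = 4, g_{xx} = -8, g_{vx} = 2, giving D = -36 < 0, so the point is a saddle point.
g(-17/9, 5/18) = -25/9.

-25/9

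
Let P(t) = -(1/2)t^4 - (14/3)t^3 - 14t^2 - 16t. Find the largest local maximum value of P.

P'(t) = -2t^3 - 14t^2 - 28t - 16. Setting P'(t) = 0 gives t ∈ {-4, -2, -1}.
P''(t) = -6t^2 - 28t - 28. P''(-4) = -12 < 0 ⇒ local maximum; P''(-2) = 4 > 0 ⇒ local minimum; P''(-1) = -6 < 0 ⇒ local maximum.
Thus P has its largest local maximum at t = -4, with value 32/3.

32/3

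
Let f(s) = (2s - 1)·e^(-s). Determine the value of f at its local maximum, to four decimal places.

f'(s) = 2·e^(-s) + (2s - 1)·(-1)·e^(-s) = (-2s + 3)·e^(-s). Since e^(-s) > 0, the only critical point is s = 3/2.
f''(3/2) has the same sign as -2 < 0, so this is a local maximum.
f(3/2) = (2)·e^(-3/2) ≈ 0.4463.

0.4463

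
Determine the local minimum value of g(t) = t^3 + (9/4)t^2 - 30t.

Critical points: g'(t) = 3t^2 + (9/2)t - 30 vanishes at t = -4, 5/2.
Second-derivative test with g''(t) = 6t + 9/2: g''(-4) = -39/2 < 0 ⇒ local maximum; g''(5/2) = 39/2 > 0 ⇒ local minimum.
The local minimum is g(5/2) = -725/16.

-725/16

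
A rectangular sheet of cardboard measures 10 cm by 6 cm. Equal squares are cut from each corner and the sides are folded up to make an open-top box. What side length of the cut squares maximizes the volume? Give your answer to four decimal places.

With cut size x, the volume is V(x) = x(10 − 2x)(6 − 2x) for 0 < x < 3.
V'(x) = 12x^2 − 64x + 60. Setting V'(x) = 0 gives x ≈ 1.2137 (the root in (0, 3)).
V''(x) = 24x − 64 is negative there, so this is the maximum; V ≈ 32.8353.

1.2137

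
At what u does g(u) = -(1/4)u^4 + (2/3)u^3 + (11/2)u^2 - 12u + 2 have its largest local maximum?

g'(u) = -u^3 + 2u^2 + 11u - 12. Setting g'(u) = 0 gives u ∈ {-3, 1, 4}.
Since g''(u) = -3u^2 + 4u + 11, we get g''(-3) = -28 < 0 ⇒ local maximum; g''(1) = 12 > 0 ⇒ local minimum; g''(4) = -21 < 0 ⇒ local maximum.
The largest local maximum is g(-3) = 197/4.

-3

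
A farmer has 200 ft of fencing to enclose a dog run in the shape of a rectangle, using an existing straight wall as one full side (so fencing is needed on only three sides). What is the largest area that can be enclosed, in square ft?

5000

Let the sides perpendicular to the wall have length x and the parallel side y, so 2x + y = 200 and the area is A = xy = x(200 − 2x).
A'(x) = 200 − 4x = 0 gives x = 50, and A''(x) = −4 < 0 confirms a maximum.
Then y = 200 − 2·50 = 100 and A = 5000.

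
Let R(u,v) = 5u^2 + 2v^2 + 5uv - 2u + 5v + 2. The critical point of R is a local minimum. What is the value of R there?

-51/5

∂R/∂u = 10u + 5v - 2 = 0 and ∂R/∂v = 5u + 4v + 5 = 0, so (u, v) = (11/5, -4).
The Hessian has R_{uu} = 10, R_{vv} = 4, R_{uv} = 5, giving D = 15 > 0 with R_{uu} > 0, so the point is a local minimum.
R(11/5, -4) = -51/5.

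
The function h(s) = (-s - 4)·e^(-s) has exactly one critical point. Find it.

h'(s) = (-1)·e^(-s) + (-s - 4)·(-1)·e^(-s) = (s + 3)·e^(-s). Since e^(-s) > 0, the only critical point is s = -3.
h''(-3) has the same sign as 1 > 0, so this is a local minimum.
h(-3) = (-1)·e^(3) ≈ -20.0855.

-3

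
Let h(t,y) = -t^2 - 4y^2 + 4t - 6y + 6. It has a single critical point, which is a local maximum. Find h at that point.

∂h/∂t = -2t + 4 = 0 and ∂h/∂y = -8y - 6 = 0, so (t, y) = (2, -3/4).
The Hessian has h_{tt} = -2, h_{yy} = -8, h_{ty} = 0, giving D = 16 > 0 with h_{tt} < 0, so the point is a local maximum.
h(2, -3/4) = 49/4.

49/4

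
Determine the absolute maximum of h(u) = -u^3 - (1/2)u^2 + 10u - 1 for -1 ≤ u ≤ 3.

h'(u) = -3u^2 - u + 10, whose only zero in [-1, 3] is u = 5/3.
Compare values at every candidate in [-1, 3]: h(-1) = -21/2; h(5/3) = 521/54; h(3) = -5/2.
The maximum over the interval is 521/54, attained at u = 5/3.

521/54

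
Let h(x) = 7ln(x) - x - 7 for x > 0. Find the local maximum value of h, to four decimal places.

-0.3786

h'(x) = 7/x − 1 = 0 gives x = 7.
h''(x) = -7/x², which is negative for x > 0, so this is a local maximum.
h(7) = 7·ln(7) - 7 - 7 ≈ -0.3786.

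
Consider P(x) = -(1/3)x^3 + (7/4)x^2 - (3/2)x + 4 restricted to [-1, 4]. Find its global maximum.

P'(x) = -x^2 + (7/2)x - 3/2, which vanishes at x = 1/2 and x = 3.
Compare values at every candidate in [-1, 4]: P(-1) = 91/12,  P(1/2) = 175/48,  P(3) = 25/4,  P(4) = 14/3.
The maximum over the interval is 91/12, attained at x = -1.

91/12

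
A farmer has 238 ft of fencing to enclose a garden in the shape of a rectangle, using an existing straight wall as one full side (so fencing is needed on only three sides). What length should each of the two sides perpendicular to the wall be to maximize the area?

Let the sides perpendicular to the wall have length x and the parallel side y, so 2x + y = 238 and the area is A = xy = x(238 − 2x).
A'(x) = 238 − 4x = 0 gives x = 119/2, and A''(x) = −4 < 0 confirms a maximum.
Then y = 238 − 2·119/2 = 119 and A = 14161/2.

119/2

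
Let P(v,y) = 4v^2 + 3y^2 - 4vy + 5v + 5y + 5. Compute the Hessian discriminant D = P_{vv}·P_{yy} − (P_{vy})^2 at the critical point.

32

∂P/∂v = 8v - 4y + 5 = 0 and ∂P/∂y = -4v + 6y + 5 = 0, so (v, y) = (-25/16, -15/8).
The Hessian has P_{vv} = 8, P_{yy} = 6, P_{vy} = -4, giving D = 32 > 0 with P_{vv} > 0, so the point is a local minimum.
D = (8)·(6) − (-4)^2 = 32.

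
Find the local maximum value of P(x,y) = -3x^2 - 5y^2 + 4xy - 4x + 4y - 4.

∂P/∂x = -6x + 4y - 4 = 0 and ∂P/∂y = 4x - 10y + 4 = 0, so (x, y) = (-6/11, 2/11).
The Hessian has P_{xx} = -6, P_{yy} = -10, P_{xy} = 4, giving D = 44 > 0 with P_{xx} < 0, so the point is a local maximum.
P(-6/11, 2/11) = -28/11.

-28/11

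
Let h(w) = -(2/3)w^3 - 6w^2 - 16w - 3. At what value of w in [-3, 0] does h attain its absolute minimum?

0

h'(w) = -2w^2 - 12w - 16, whose only zero in [-3, 0] is w = -2.
Evaluating at the critical points and endpoints: h(-3) = 9,  h(-2) = 31/3,  h(0) = -3.
So the minimum is h(0) = -3.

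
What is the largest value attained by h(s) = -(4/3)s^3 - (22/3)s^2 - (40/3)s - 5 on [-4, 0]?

49/3

h'(s) = -4s^2 - (44/3)s - 40/3, which vanishes at s = -2 and s = -5/3.
Evaluating at the critical points and endpoints: h(-4) = 49/3,  h(-2) = 3,  h(-5/3) = 245/81,  h(0) = -5.
So the maximum is h(-4) = 49/3.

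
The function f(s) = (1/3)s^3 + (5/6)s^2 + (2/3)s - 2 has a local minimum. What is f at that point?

-176/81

f'(s) = s^2 + (5/3)s + 2/3 = 0 at s = -1, -2/3.
f''(s) = 2s + 5/3. f''(-1) = -1/3 < 0 ⇒ local maximum; f''(-2/3) = 1/3 > 0 ⇒ local minimum.
So the local minimum value is f(-2/3) = -176/81.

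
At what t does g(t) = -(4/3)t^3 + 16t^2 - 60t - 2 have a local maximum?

g'(t) = -4t^2 + 32t - 60. Setting g'(t) = 0 gives t ∈ {3, 5}.
Second-derivative test with g''(t) = -8t + 32: g''(3) = 8 > 0 ⇒ local minimum; g''(5) = -8 < 0 ⇒ local maximum.
The local maximum is g(5) = -206/3.

5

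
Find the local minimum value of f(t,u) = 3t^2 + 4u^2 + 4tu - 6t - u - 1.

-155/32

∂f/∂t = 6t + 4u - 6 = 0 and ∂f/∂u = 4t + 8u - 1 = 0, so (t, u) = (11/8, -9/16).
The Hessian has f_{tt} = 6, f_{uu} = 8, f_{tu} = 4, giving D = 32 > 0 with f_{tt} > 0, so the point is a local minimum.
f(11/8, -9/16) = -155/32.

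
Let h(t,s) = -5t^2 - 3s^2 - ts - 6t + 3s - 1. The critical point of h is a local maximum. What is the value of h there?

∂h/∂t = -10t - s - 6 = 0 and ∂h/∂s = -t - 6s + 3 = 0, so (t, s) = (-39/59, 36/59).
The Hessian has h_{tt} = -10, h_{ss} = -6, h_{ts} = -1, giving D = 59 > 0 with h_{tt} < 0, so the point is a local maximum.
h(-39/59, 36/59) = 112/59.

112/59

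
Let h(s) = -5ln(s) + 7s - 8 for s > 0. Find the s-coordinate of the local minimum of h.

5/7

h'(s) = -5/s + 7 = 0 gives s = 5/7.
h''(s) = 5/s², which is positive for s > 0, so this is a local minimum.
h(5/7) = -5·ln(5/7) + 5 - 8 ≈ -1.3176.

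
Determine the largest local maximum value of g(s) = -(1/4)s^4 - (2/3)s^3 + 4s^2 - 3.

119/3

Critical points: g'(s) = -s^3 - 2s^2 + 8s vanishes at s = -4, 0, 2.
g''(s) = -3s^2 - 4s + 8. g''(-4) = -24 < 0 ⇒ local maximum; g''(0) = 8 > 0 ⇒ local minimum; g''(2) = -12 < 0 ⇒ local maximum.
The largest local maximum is g(-4) = 119/3.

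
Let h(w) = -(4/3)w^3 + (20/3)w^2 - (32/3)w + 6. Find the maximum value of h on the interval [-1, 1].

h'(w) = -4w^2 + (40/3)w - 32/3, which has no zeros in [-1, 1].
Candidates: h(-1) = 74/3; h(1) = 2/3.
Hence the absolute maximum is 74/3 at w = -1.

74/3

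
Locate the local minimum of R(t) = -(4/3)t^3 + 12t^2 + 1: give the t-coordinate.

Critical points: R'(t) = -4t^2 + 24t vanishes at t = 0, 6.
Second-derivative test with R''(t) = -8t + 24: R''(0) = 24 > 0 ⇒ local minimum; R''(6) = -24 < 0 ⇒ local maximum.
So the local minimum value is R(0) = 1.

0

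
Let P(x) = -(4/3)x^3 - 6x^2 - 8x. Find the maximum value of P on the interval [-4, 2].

64/3

The derivative is -4x^2 - 12x - 8, which vanishes at x = -2 and x = -1.
Candidates: P(-4) = 64/3; P(-2) = 8/3; P(-1) = 10/3; P(2) = -152/3.
So the maximum is P(-4) = 64/3.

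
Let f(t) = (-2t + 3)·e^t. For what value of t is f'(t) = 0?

f'(t) = (-2)·e^t + (-2t + 3)·1·e^t = (-2t + 1)·e^t. Since e^t > 0, the only critical point is t = 1/2.
f''(1/2) has the same sign as -2 < 0, so this is a local maximum.
f(1/2) = (2)·e^(1/2) ≈ 3.2974.

1/2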